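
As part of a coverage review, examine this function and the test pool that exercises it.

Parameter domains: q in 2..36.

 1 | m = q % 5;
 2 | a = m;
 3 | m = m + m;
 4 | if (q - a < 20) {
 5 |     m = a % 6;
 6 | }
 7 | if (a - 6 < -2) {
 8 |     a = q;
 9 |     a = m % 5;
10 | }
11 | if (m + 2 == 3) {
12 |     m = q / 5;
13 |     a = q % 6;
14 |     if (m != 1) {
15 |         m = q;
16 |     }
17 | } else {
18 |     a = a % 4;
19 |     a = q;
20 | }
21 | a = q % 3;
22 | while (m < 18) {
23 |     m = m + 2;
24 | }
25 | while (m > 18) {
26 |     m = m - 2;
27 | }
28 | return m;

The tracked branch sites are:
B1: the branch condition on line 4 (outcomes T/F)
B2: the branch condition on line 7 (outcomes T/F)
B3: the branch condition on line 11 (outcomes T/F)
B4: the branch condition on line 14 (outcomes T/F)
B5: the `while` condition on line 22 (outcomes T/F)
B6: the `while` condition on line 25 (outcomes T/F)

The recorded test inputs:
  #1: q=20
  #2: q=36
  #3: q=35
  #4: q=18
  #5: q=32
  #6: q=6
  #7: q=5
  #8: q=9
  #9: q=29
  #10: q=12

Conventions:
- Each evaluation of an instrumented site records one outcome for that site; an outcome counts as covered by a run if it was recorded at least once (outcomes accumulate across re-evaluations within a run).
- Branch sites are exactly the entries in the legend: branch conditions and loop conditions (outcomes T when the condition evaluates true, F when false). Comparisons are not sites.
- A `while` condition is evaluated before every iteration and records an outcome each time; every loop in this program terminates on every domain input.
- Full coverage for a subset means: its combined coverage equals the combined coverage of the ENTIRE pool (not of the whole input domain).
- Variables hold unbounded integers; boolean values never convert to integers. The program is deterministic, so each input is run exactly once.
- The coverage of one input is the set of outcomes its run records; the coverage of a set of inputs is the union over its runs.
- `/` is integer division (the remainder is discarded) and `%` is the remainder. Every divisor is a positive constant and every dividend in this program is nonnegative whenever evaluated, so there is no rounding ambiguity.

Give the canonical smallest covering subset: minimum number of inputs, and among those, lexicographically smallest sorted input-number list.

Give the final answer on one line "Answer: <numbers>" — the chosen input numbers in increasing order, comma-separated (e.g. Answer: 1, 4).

test 1 (q=20) fires B1->F, B2->T, B3->F, B5->T, B5->T, B5->T, B5->T, B5->T, B5->T, B5->T, B5->T, B5->T, B5->F, B6->F; hits B1=F, B2=T, B3=F, B5=T, B5=F, B6=F
test 2 (q=36) fires B1->F, B2->T, B3->F, B5->T, B5->T, B5->T, B5->T, B5->T, B5->T, B5->T, B5->T, B5->F, B6->F; hits B1=F, B2=T, B3=F, B5=T, B5=F, B6=F
test 3 (q=35) fires B1->F, B2->T, B3->F, B5->T, B5->T, B5->T, B5->T, B5->T, B5->T, B5->T, B5->T, B5->T, B5->F, B6->F; hits B1=F, B2=T, B3=F, B5=T, B5=F, B6=F
test 4 (q=18) fires B1->T, B2->T, B3->F, B5->T, B5->T, B5->T, B5->T, B5->T, B5->T, B5->T, B5->T, B5->F, B6->T, B6->F; hits B1=T, B2=T, B3=F, B5=T, B5=F, B6=T, B6=F
test 5 (q=32) fires B1->F, B2->T, B3->F, B5->T, B5->T, B5->T, B5->T, B5->T, B5->T, B5->T, B5->F, B6->F; hits B1=F, B2=T, B3=F, B5=T, B5=F, B6=F
test 6 (q=6) fires B1->T, B2->T, B3->T, B4->F, B5->T, B5->T, B5->T, B5->T, B5->T, B5->T, B5->T, B5->T, B5->T, B5->F, ...; hits B1=T, B2=T, B3=T, B4=F, B5=T, B5=F, B6=T, B6=F
test 7 (q=5) fires B1->T, B2->T, B3->F, B5->T, B5->T, B5->T, B5->T, B5->T, B5->T, B5->T, B5->T, B5->T, B5->F, B6->F; hits B1=T, B2=T, B3=F, B5=T, B5=F, B6=F
test 8 (q=9) fires B1->T, B2->F, B3->F, B5->T, B5->T, B5->T, B5->T, B5->T, B5->T, B5->T, B5->F, B6->F; hits B1=T, B2=F, B3=F, B5=T, B5=F, B6=F
test 9 (q=29) fires B1->F, B2->F, B3->F, B5->T, B5->T, B5->T, B5->T, B5->T, B5->F, B6->F; hits B1=F, B2=F, B3=F, B5=T, B5=F, B6=F
test 10 (q=12) fires B1->T, B2->T, B3->F, B5->T, B5->T, B5->T, B5->T, B5->T, B5->T, B5->T, B5->T, B5->F, B6->F; hits B1=T, B2=T, B3=F, B5=T, B5=F, B6=F
pool-wide coverage (11 outcomes): B1=T, B1=F, B2=T, B2=F, B3=T, B3=F, B4=F, B5=T, B5=F, B6=T, B6=F
checked all size-1 subsets: none covers 11 outcomes (max 8/11)
at size 2, {6, 9} reaches all 11 outcomes; every lexicographically earlier size-2 subset fails

Answer: 6, 9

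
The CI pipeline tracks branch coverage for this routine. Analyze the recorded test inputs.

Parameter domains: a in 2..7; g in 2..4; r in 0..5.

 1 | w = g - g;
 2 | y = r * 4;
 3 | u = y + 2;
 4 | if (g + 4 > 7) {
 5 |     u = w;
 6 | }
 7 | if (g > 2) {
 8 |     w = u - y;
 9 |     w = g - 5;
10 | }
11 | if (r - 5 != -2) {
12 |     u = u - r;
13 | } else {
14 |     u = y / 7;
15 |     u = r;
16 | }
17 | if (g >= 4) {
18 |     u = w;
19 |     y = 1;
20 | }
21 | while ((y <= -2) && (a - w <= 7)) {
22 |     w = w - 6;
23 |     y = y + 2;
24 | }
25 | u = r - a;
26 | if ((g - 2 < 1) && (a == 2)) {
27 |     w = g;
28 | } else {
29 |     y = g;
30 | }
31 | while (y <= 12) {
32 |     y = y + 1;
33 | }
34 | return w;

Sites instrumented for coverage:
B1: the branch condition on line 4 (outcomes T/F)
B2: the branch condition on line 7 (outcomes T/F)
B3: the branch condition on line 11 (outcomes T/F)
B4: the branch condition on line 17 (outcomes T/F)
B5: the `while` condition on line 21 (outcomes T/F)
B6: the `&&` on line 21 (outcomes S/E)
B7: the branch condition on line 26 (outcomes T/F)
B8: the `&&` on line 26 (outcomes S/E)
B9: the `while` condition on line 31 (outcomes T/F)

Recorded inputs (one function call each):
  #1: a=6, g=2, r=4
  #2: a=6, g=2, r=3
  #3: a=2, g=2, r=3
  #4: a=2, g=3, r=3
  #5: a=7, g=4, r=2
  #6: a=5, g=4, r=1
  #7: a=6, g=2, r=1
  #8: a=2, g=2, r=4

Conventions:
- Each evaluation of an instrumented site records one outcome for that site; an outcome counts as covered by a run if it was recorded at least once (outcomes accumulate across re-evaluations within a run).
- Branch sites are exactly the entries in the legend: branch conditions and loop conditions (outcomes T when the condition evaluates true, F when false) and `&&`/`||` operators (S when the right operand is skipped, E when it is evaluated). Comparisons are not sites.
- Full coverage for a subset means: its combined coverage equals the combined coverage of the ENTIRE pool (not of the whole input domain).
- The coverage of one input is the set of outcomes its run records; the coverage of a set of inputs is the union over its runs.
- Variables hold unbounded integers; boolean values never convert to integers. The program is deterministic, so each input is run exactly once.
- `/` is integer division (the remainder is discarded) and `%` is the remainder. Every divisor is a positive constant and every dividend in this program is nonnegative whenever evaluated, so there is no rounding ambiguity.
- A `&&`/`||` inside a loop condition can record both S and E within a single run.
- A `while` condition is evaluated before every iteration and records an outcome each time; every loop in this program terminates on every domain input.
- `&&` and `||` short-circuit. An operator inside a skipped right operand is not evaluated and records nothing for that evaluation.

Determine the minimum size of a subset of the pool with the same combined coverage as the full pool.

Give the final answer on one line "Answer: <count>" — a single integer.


#1 (a=6, g=2, r=4) -> covered: B1=F, B2=F, B3=T, B4=F, B5=F, B6=S, B7=F, B8=E, B9=T, B9=F
#2 (a=6, g=2, r=3) -> covered: B1=F, B2=F, B3=F, B4=F, B5=F, B6=S, B7=F, B8=E, B9=T, B9=F
#3 (a=2, g=2, r=3) -> covered: B1=F, B2=F, B3=F, B4=F, B5=F, B6=S, B7=T, B8=E, B9=T, B9=F
#4 (a=2, g=3, r=3) -> covered: B1=F, B2=T, B3=F, B4=F, B5=F, B6=S, B7=F, B8=S, B9=T, B9=F
#5 (a=7, g=4, r=2) -> covered: B1=T, B2=T, B3=T, B4=T, B5=F, B6=S, B7=F, B8=S, B9=T, B9=F
#6 (a=5, g=4, r=1) -> covered: B1=T, B2=T, B3=T, B4=T, B5=F, B6=S, B7=F, B8=S, B9=T, B9=F
#7 (a=6, g=2, r=1) -> covered: B1=F, B2=F, B3=T, B4=F, B5=F, B6=S, B7=F, B8=E, B9=T, B9=F
#8 (a=2, g=2, r=4) -> covered: B1=F, B2=F, B3=T, B4=F, B5=F, B6=S, B7=T, B8=E, B9=F
the full pool covers 16 outcomes: B1=T, B1=F, B2=T, B2=F, B3=T, B3=F, B4=T, B4=F, B5=F, B6=S, B7=T, B7=F, B8=S, B8=E, B9=T, B9=F
no size-1 subset reaches all 16 outcomes (best union: 10/16)
the canonical winner is {3, 5}: size 2, full 16-outcome coverage, earliest index list among size-2 covers
Answer: 2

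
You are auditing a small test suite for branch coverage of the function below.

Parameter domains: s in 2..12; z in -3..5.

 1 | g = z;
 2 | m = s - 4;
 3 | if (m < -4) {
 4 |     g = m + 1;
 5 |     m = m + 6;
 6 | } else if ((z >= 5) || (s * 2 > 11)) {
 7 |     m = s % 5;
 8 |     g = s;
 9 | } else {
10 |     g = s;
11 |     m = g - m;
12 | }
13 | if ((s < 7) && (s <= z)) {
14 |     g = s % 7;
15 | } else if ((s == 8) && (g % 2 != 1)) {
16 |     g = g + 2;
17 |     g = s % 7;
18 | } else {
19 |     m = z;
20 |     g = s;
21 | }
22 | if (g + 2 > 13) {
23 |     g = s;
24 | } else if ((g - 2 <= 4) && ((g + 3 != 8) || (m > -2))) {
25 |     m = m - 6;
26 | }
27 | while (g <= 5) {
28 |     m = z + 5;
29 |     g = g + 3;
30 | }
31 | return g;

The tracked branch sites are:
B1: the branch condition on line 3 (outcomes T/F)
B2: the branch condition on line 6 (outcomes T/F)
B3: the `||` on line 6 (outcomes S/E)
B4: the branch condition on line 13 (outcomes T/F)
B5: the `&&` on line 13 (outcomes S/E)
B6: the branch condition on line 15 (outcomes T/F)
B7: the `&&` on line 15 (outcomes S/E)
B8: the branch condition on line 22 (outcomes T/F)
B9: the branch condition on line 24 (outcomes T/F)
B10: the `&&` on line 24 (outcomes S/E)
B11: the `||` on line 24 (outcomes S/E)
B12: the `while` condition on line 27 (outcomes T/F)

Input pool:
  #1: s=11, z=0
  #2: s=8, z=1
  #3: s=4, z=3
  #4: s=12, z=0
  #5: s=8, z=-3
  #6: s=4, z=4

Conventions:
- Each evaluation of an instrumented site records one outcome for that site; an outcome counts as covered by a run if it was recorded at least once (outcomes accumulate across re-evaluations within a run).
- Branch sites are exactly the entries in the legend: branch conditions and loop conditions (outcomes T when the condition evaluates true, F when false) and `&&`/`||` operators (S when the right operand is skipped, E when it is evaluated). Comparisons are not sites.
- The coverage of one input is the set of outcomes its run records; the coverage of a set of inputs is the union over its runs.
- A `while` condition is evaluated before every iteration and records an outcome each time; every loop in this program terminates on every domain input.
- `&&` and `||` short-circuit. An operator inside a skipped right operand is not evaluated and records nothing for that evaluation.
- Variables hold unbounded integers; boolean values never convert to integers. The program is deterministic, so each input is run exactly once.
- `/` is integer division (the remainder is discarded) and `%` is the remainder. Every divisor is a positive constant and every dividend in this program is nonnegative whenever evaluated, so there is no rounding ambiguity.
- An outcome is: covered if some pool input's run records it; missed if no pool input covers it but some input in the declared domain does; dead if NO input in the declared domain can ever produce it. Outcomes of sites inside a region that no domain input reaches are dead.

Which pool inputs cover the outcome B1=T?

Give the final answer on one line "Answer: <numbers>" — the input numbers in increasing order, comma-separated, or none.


input #1 (s=11, z=0): does not record B1=T
input #2 (s=8, z=1): does not record B1=T
input #3 (s=4, z=3): does not record B1=T
input #4 (s=12, z=0): does not record B1=T
input #5 (s=8, z=-3): does not record B1=T
input #6 (s=4, z=4): does not record B1=T
Answer: none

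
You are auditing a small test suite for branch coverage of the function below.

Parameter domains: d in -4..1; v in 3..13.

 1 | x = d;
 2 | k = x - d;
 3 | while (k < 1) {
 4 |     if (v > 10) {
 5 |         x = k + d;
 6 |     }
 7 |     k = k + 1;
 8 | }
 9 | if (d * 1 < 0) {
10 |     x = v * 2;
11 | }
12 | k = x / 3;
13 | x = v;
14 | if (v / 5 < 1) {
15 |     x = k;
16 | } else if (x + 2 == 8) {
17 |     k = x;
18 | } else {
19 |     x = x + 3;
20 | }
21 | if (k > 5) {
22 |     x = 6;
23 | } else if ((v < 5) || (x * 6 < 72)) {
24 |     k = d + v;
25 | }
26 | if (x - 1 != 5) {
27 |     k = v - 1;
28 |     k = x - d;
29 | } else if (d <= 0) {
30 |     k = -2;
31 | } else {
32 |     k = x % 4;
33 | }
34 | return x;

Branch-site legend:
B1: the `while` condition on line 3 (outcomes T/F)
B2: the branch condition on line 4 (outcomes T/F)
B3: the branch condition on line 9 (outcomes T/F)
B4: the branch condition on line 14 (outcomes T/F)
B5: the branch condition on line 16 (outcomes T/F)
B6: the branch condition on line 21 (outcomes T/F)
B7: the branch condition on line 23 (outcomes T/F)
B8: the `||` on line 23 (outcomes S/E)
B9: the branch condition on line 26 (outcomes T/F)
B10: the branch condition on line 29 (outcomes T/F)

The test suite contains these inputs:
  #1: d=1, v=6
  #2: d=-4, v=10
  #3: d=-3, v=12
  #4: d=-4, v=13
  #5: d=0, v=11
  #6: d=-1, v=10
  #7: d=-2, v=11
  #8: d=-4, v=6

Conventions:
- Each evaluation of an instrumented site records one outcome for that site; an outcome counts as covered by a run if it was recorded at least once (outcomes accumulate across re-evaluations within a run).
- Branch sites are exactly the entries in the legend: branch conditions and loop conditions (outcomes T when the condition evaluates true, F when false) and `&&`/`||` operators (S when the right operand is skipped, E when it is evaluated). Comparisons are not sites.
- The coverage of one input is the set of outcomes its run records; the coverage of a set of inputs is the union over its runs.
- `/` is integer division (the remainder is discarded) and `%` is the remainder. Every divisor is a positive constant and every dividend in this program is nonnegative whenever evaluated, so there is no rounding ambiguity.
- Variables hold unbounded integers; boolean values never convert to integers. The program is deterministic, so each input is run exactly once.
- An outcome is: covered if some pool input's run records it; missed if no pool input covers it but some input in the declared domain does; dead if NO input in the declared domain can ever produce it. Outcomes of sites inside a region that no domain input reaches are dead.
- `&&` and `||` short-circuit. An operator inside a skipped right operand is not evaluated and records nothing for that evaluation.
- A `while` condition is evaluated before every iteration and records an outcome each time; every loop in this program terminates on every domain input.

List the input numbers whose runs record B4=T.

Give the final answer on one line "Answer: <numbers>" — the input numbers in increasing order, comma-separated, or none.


input #1 (d=1, v=6): never hits B4=T
input #2 (d=-4, v=10): never hits B4=T
input #3 (d=-3, v=12): never hits B4=T
input #4 (d=-4, v=13): never hits B4=T
input #5 (d=0, v=11): never hits B4=T
input #6 (d=-1, v=10): never hits B4=T
input #7 (d=-2, v=11): never hits B4=T
input #8 (d=-4, v=6): never hits B4=T
Answer: none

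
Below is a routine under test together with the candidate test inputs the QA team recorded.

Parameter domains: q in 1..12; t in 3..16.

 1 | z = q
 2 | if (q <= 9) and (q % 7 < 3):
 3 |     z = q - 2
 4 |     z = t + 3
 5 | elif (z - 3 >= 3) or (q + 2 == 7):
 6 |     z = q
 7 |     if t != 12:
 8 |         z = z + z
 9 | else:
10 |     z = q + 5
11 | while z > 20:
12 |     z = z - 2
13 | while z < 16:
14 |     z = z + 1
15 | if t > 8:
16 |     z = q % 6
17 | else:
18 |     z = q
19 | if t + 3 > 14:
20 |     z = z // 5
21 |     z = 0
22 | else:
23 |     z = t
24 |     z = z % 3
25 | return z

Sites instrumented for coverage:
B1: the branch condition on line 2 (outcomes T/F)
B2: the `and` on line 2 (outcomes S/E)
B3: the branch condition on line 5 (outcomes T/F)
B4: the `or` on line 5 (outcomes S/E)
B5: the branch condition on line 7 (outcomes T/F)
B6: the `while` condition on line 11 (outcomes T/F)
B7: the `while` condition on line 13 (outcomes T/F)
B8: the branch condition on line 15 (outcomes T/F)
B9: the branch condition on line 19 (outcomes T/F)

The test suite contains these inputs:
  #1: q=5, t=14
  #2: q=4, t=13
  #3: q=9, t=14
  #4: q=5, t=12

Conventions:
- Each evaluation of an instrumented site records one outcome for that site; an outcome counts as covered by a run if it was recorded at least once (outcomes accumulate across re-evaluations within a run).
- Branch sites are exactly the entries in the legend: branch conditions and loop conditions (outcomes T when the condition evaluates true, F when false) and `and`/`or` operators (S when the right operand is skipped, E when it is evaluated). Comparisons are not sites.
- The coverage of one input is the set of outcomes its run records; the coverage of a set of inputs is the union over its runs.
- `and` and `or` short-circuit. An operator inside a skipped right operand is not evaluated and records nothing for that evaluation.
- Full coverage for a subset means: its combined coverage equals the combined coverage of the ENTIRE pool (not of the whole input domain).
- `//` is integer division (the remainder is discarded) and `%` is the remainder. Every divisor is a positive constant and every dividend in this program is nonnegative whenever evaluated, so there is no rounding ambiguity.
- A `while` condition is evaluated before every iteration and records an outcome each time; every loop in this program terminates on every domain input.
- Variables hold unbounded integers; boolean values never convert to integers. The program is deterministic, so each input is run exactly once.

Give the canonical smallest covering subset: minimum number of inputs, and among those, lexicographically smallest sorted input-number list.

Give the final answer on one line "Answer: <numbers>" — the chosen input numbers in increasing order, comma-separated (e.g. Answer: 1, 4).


test 1 (q=5, t=14) hits B1=F, B2=E, B3=T, B4=E, B5=T, B6=F, B7=T, B7=F, B8=T, B9=T
test 2 (q=4, t=13) hits B1=F, B2=E, B3=F, B4=E, B6=F, B7=T, B7=F, B8=T, B9=T
test 3 (q=9, t=14) hits B1=T, B2=E, B6=F, B7=F, B8=T, B9=T
test 4 (q=5, t=12) hits B1=F, B2=E, B3=T, B4=E, B5=F, B6=F, B7=T, B7=F, B8=T, B9=T
together the pool reaches 13 outcomes: B1=T, B1=F, B2=E, B3=T, B3=F, B4=E, B5=T, B5=F, B6=F, B7=T, B7=F, B8=T, B9=T
checked all size-1 subsets: none covers 13 outcomes (max 10/13)
checked all size-2 subsets: none covers 13 outcomes (max 11/13)
checked all size-3 subsets: none covers 13 outcomes (max 12/13)
the canonical winner is {1, 2, 3, 4}: size 4, full 13-outcome coverage, earliest index list among size-4 covers
Answer: 1, 2, 3, 4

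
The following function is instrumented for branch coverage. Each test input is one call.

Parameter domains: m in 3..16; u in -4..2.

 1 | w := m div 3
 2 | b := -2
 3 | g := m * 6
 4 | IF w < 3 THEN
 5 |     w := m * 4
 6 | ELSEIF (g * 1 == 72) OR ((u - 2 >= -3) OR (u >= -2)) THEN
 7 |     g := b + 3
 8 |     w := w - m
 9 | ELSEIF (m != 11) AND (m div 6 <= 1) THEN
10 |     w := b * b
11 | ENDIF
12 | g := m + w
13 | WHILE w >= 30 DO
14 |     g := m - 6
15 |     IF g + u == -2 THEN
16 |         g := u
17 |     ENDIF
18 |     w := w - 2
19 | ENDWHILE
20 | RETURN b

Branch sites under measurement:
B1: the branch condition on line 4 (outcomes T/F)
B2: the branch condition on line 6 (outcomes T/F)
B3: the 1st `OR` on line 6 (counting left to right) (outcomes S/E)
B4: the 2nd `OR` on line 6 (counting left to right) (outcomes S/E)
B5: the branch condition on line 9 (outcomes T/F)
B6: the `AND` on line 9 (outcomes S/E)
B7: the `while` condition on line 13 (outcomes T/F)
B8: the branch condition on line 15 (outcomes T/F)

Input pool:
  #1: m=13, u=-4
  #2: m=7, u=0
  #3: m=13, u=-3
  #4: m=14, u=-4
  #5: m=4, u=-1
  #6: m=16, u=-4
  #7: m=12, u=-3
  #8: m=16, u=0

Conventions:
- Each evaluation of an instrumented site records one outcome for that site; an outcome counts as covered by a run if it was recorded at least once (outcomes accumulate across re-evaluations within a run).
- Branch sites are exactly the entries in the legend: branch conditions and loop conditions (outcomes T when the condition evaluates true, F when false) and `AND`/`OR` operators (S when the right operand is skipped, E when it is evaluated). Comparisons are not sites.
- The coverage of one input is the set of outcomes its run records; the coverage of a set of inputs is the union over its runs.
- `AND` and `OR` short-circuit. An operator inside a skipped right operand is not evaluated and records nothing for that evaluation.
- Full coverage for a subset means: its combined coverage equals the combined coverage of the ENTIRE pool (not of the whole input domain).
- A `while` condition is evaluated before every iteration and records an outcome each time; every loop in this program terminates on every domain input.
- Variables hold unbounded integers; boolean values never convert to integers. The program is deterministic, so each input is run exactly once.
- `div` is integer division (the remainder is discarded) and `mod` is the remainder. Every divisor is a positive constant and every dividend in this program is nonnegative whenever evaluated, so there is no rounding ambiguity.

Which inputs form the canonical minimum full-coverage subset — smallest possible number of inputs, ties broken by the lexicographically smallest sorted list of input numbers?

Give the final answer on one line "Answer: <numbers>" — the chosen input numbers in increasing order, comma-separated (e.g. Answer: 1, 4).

input #1, m=13, u=-4: events B1->F, B3->E, B4->E, B2->F, B6->E, B5->F, B7->F; outcomes B1=F, B2=F, B3=E, B4=E, B5=F, B6=E, B7=F
input #2, m=7, u=0: events B1->T, B7->F; outcomes B1=T, B7=F
input #3, m=13, u=-3: events B1->F, B3->E, B4->E, B2->F, B6->E, B5->F, B7->F; outcomes B1=F, B2=F, B3=E, B4=E, B5=F, B6=E, B7=F
input #4, m=14, u=-4: events B1->F, B3->E, B4->E, B2->F, B6->E, B5->F, B7->F; outcomes B1=F, B2=F, B3=E, B4=E, B5=F, B6=E, B7=F
input #5, m=4, u=-1: events B1->T, B7->F; outcomes B1=T, B7=F
input #6, m=16, u=-4: events B1->F, B3->E, B4->E, B2->F, B6->E, B5->F, B7->F; outcomes B1=F, B2=F, B3=E, B4=E, B5=F, B6=E, B7=F
input #7, m=12, u=-3: events B1->F, B3->S, B2->T, B7->F; outcomes B1=F, B2=T, B3=S, B7=F
input #8, m=16, u=0: events B1->F, B3->E, B4->S, B2->T, B7->F; outcomes B1=F, B2=T, B3=E, B4=S, B7=F
union over all inputs: B1=T, B1=F, B2=T, B2=F, B3=S, B3=E, B4=S, B4=E, B5=F, B6=E, B7=F (11 outcomes)
every size-1 subset falls short of the 11 outcomes (best: 7/11)
every size-2 subset falls short of the 11 outcomes (best: 9/11)
every size-3 subset falls short of the 11 outcomes (best: 10/11)
inputs {1, 2, 7, 8} (size 4) cover everything; no size-4 subset with a lexicographically smaller index list covers all 11

Answer: 1, 2, 7, 8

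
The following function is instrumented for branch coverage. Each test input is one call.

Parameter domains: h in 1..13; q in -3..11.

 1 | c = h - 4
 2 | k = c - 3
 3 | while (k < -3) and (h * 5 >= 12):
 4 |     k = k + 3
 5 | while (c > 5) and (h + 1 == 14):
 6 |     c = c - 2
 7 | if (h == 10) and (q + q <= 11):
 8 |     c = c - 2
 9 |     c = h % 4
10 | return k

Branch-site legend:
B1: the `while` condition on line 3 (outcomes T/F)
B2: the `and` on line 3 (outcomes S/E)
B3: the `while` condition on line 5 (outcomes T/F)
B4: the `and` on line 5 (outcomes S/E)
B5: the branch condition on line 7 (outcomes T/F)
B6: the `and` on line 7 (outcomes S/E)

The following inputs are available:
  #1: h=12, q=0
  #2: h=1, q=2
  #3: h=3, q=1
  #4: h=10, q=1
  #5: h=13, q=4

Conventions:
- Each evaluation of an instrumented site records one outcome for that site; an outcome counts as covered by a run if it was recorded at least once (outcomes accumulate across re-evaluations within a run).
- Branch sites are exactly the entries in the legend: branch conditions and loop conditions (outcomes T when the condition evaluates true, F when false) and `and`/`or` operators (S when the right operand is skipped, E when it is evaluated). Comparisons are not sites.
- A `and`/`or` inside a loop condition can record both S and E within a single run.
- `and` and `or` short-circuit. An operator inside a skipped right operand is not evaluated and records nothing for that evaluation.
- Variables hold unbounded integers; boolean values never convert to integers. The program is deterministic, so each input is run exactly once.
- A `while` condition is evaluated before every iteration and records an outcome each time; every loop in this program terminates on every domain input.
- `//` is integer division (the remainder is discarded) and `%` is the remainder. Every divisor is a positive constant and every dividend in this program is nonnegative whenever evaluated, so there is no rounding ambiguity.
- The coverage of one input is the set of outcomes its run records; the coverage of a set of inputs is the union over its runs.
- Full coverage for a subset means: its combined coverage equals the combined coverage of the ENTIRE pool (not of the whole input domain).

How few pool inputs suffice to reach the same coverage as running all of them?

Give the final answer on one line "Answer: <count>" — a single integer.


input #1, h=12, q=0: outcomes B1=F, B2=S, B3=F, B4=E, B5=F, B6=S
input #2, h=1, q=2: outcomes B1=F, B2=E, B3=F, B4=S, B5=F, B6=S
input #3, h=3, q=1: outcomes B1=T, B1=F, B2=S, B2=E, B3=F, B4=S, B5=F, B6=S
input #4, h=10, q=1: outcomes B1=F, B2=S, B3=F, B4=E, B5=T, B6=E
input #5, h=13, q=4: outcomes B1=F, B2=S, B3=T, B3=F, B4=S, B4=E, B5=F, B6=S
union over all inputs: B1=T, B1=F, B2=S, B2=E, B3=T, B3=F, B4=S, B4=E, B5=T, B5=F, B6=S, B6=E (12 outcomes)
size 1 is not enough: best union over all size-1 subsets is 8/12
size 2 is not enough: best union over all size-2 subsets is 11/12
at size 3, {3, 4, 5} reaches all 12 outcomes; every lexicographically earlier size-3 subset fails
Answer: 3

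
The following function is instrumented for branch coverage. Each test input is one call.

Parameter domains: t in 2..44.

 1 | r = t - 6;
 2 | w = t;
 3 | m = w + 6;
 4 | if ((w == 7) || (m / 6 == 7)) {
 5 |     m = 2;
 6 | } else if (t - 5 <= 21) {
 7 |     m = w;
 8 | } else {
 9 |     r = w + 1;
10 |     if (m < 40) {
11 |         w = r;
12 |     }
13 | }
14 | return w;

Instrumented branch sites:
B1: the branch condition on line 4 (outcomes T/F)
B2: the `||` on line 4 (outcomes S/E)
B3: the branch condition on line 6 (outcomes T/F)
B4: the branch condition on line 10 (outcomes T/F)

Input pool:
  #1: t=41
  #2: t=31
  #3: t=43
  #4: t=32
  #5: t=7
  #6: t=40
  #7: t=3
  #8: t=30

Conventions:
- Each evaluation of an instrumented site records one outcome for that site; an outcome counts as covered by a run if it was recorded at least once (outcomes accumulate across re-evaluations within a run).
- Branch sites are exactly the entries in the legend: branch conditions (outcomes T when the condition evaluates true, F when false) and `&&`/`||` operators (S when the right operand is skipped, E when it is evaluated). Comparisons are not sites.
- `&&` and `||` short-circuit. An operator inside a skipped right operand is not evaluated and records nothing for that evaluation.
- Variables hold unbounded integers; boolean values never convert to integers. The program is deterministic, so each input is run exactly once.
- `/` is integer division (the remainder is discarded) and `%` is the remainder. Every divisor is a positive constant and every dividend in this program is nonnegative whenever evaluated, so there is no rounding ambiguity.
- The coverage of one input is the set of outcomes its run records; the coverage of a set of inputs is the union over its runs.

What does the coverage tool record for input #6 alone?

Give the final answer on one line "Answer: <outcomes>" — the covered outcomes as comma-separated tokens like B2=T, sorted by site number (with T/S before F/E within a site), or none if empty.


Simulating input #6 (t=40) step by step:
  B2->E, B1->T
deduplicating events, the covered set is: B1=T, B2=E
Answer: B1=T, B2=E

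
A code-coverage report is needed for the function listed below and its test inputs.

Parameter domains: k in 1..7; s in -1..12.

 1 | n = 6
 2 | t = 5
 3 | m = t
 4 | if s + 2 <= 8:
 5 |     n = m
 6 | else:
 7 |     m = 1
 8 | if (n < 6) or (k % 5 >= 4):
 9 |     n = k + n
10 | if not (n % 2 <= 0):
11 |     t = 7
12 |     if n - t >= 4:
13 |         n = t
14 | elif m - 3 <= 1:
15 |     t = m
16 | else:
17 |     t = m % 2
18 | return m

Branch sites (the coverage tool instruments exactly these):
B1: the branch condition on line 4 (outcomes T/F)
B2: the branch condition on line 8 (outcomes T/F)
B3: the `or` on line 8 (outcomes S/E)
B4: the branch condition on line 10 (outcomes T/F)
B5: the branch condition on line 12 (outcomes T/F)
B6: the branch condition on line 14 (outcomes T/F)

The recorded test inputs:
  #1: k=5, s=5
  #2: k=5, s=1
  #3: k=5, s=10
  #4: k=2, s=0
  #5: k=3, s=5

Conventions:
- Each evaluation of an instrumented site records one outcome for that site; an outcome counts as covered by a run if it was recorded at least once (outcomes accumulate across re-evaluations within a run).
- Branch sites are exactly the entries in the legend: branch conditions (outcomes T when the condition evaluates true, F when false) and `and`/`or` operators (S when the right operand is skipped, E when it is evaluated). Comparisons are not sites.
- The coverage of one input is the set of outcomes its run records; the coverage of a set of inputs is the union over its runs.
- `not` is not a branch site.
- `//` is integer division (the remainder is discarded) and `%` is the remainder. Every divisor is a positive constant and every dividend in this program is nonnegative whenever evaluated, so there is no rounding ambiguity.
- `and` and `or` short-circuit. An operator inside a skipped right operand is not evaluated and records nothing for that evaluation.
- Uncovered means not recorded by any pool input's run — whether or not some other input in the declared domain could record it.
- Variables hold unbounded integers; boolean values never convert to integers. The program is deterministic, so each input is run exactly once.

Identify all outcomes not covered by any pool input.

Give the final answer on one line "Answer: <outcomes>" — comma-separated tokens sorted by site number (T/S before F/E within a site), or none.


run #1 (k=5, s=5) runs B1->T, B3->S, B2->T, B4->F, B6->F; records B1=T, B2=T, B3=S, B4=F, B6=F
run #2 (k=5, s=1) runs B1->T, B3->S, B2->T, B4->F, B6->F; records B1=T, B2=T, B3=S, B4=F, B6=F
run #3 (k=5, s=10) runs B1->F, B3->E, B2->F, B4->F, B6->T; records B1=F, B2=F, B3=E, B4=F, B6=T
run #4 (k=2, s=0) runs B1->T, B3->S, B2->T, B4->T, B5->F; records B1=T, B2=T, B3=S, B4=T, B5=F
run #5 (k=3, s=5) runs B1->T, B3->S, B2->T, B4->F, B6->F; records B1=T, B2=T, B3=S, B4=F, B6=F
union over the pool: B1=T, B1=F, B2=T, B2=F, B3=S, B3=E, B4=T, B4=F, B5=F, B6=T, B6=F
uncovered (1 of 12): B5=T
Answer: B5=T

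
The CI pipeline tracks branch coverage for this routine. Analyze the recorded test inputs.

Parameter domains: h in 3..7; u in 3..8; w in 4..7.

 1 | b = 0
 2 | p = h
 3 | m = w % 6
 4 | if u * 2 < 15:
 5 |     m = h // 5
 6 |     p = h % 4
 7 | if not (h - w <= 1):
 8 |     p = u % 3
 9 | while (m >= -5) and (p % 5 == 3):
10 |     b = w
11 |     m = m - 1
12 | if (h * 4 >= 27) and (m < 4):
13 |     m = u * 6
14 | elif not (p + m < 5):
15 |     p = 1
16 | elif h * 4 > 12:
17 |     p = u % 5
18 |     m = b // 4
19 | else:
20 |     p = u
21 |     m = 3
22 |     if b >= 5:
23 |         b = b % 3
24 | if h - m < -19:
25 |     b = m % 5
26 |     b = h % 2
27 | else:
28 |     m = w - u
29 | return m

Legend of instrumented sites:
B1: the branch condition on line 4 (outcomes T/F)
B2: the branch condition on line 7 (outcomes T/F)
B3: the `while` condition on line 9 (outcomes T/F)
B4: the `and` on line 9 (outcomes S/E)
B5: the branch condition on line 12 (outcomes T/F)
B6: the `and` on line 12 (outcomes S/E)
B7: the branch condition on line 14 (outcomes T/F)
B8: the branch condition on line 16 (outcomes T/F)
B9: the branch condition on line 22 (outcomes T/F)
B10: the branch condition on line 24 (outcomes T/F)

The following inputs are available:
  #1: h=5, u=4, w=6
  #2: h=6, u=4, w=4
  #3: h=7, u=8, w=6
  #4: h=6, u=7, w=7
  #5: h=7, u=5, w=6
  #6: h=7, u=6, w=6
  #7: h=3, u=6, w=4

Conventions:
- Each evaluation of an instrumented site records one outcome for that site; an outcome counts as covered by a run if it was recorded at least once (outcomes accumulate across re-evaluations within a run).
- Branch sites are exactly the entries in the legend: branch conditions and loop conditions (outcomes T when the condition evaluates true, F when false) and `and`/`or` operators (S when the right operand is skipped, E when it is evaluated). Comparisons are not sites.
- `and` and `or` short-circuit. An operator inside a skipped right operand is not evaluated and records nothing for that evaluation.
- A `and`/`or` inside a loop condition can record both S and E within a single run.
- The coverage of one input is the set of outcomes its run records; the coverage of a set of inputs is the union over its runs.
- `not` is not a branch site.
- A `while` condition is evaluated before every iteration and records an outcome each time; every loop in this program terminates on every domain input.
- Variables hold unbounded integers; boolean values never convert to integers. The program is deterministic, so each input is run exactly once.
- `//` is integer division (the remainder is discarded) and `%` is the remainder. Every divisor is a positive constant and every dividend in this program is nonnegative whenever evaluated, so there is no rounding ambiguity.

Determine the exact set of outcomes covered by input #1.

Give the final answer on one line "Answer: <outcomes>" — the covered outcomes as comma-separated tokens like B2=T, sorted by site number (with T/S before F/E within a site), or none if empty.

Simulating input #1 (h=5, u=4, w=6) step by step:
  B1->T, B2->F, B4->E, B3->F, B6->S, B5->F, B7->F, B8->T, B10->F
deduplicating events, the covered set is: B1=T, B2=F, B3=F, B4=E, B5=F, B6=S, B7=F, B8=T, B10=F

Answer: B1=T, B2=F, B3=F, B4=E, B5=F, B6=S, B7=F, B8=T, B10=F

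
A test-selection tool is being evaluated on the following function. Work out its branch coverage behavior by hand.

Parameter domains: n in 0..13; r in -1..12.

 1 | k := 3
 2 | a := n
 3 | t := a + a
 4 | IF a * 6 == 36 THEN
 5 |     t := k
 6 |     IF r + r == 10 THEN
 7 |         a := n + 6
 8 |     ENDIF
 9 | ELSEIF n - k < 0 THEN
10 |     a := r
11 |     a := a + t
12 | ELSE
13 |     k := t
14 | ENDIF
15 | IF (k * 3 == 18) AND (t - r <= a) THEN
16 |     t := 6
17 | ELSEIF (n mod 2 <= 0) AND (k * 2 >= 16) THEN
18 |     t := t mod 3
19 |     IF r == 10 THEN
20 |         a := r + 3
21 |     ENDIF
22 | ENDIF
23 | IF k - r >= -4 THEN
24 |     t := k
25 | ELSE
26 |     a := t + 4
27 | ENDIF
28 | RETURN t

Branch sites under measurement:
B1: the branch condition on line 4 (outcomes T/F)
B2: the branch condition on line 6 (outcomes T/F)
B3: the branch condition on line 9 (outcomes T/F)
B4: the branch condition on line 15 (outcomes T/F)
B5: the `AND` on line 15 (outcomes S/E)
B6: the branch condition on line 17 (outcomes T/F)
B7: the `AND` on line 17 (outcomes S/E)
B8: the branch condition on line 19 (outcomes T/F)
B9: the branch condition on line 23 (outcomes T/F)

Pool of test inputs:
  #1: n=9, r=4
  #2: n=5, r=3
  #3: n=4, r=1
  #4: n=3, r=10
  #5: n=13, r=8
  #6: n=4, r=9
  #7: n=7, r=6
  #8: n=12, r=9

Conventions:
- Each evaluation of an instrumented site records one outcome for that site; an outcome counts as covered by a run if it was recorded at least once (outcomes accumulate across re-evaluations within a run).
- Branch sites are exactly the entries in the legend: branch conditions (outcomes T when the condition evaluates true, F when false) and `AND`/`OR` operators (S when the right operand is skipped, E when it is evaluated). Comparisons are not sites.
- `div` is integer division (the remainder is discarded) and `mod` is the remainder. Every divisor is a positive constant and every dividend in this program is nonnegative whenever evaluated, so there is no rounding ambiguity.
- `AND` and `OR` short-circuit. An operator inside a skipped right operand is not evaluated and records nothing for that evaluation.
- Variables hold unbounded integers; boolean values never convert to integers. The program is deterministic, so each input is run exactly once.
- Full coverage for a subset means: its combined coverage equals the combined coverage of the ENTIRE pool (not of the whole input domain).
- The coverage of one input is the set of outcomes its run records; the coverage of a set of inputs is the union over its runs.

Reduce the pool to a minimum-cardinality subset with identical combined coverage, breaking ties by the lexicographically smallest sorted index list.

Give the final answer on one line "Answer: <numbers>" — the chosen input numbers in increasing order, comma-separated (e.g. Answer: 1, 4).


run #1 (n=9, r=4) records B1=F, B3=F, B4=F, B5=S, B6=F, B7=S, B9=T
run #2 (n=5, r=3) records B1=F, B3=F, B4=F, B5=S, B6=F, B7=S, B9=T
run #3 (n=4, r=1) records B1=F, B3=F, B4=F, B5=S, B6=T, B7=E, B8=F, B9=T
run #4 (n=3, r=10) records B1=F, B3=F, B4=T, B5=E, B9=T
run #5 (n=13, r=8) records B1=F, B3=F, B4=F, B5=S, B6=F, B7=S, B9=T
run #6 (n=4, r=9) records B1=F, B3=F, B4=F, B5=S, B6=T, B7=E, B8=F, B9=T
run #7 (n=7, r=6) records B1=F, B3=F, B4=F, B5=S, B6=F, B7=S, B9=T
run #8 (n=12, r=9) records B1=F, B3=F, B4=F, B5=S, B6=T, B7=E, B8=F, B9=T
pool-wide coverage (12 outcomes): B1=F, B3=F, B4=T, B4=F, B5=S, B5=E, B6=T, B6=F, B7=S, B7=E, B8=F, B9=T
checked all size-1 subsets: none covers 12 outcomes (max 8/12)
checked all size-2 subsets: none covers 12 outcomes (max 10/12)
at size 3, {1, 3, 4} reaches all 12 outcomes; every lexicographically earlier size-3 subset fails
Answer: 1, 3, 4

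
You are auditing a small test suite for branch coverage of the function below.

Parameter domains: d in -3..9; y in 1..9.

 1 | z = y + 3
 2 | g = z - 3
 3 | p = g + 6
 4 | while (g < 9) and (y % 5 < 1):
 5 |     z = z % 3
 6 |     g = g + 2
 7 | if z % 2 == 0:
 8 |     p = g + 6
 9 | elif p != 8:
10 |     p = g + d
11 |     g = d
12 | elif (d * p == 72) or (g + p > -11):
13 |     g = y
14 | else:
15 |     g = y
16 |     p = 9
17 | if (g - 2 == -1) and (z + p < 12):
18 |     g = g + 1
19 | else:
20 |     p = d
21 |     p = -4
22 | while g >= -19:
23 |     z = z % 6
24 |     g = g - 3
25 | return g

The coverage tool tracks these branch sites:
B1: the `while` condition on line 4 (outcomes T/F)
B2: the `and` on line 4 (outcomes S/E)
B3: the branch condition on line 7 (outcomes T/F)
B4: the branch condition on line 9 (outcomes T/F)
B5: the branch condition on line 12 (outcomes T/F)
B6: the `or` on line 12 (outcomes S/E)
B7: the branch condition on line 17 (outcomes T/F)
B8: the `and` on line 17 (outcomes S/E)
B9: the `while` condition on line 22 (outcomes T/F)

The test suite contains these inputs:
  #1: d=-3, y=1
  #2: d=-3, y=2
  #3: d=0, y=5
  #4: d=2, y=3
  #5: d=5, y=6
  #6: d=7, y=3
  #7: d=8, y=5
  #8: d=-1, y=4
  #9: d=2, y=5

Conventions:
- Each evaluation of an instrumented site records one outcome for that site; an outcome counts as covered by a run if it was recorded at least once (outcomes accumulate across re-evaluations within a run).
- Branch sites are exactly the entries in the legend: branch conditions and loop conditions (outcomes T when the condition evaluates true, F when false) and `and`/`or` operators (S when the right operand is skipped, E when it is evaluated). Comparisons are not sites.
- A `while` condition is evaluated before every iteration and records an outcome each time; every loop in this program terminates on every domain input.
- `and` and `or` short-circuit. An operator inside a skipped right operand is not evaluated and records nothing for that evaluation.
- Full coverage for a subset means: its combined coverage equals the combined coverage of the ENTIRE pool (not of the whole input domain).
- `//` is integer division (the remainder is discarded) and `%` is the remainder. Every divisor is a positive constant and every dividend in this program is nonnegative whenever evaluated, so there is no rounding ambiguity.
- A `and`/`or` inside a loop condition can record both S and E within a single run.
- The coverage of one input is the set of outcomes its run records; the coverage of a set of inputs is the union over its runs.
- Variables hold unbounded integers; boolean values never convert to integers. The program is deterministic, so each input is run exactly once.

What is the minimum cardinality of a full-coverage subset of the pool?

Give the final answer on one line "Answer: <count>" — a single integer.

#1 (d=-3, y=1) -> B2->E, B1->F, B3->T, B8->E, B7->T, B9->T, B9->T, B9->T, B9->T, B9->T, B9->T, B9->T, B9->T, B9->F; covered: B1=F, B2=E, B3=T, B7=T, B8=E, B9=T, B9=F
#2 (d=-3, y=2) -> B2->E, B1->F, B3->F, B4->F, B6->E, B5->T, B8->S, B7->F, B9->T, B9->T, B9->T, B9->T, B9->T, B9->T, ...; covered: B1=F, B2=E, B3=F, B4=F, B5=T, B6=E, B7=F, B8=S, B9=T, B9=F
#3 (d=0, y=5) -> B2->E, B1->T, B2->E, B1->T, B2->S, B1->F, B3->T, B8->S, B7->F, B9->T, B9->T, B9->T, B9->T, B9->T, ...; covered: B1=T, B1=F, B2=S, B2=E, B3=T, B7=F, B8=S, B9=T, B9=F
#4 (d=2, y=3) -> B2->E, B1->F, B3->T, B8->S, B7->F, B9->T, B9->T, B9->T, B9->T, B9->T, B9->T, B9->T, B9->T, B9->F; covered: B1=F, B2=E, B3=T, B7=F, B8=S, B9=T, B9=F
#5 (d=5, y=6) -> B2->E, B1->F, B3->F, B4->T, B8->S, B7->F, B9->T, B9->T, B9->T, B9->T, B9->T, B9->T, B9->T, B9->T, ...; covered: B1=F, B2=E, B3=F, B4=T, B7=F, B8=S, B9=T, B9=F
#6 (d=7, y=3) -> B2->E, B1->F, B3->T, B8->S, B7->F, B9->T, B9->T, B9->T, B9->T, B9->T, B9->T, B9->T, B9->T, B9->F; covered: B1=F, B2=E, B3=T, B7=F, B8=S, B9=T, B9=F
#7 (d=8, y=5) -> B2->E, B1->T, B2->E, B1->T, B2->S, B1->F, B3->T, B8->S, B7->F, B9->T, B9->T, B9->T, B9->T, B9->T, ...; covered: B1=T, B1=F, B2=S, B2=E, B3=T, B7=F, B8=S, B9=T, B9=F
#8 (d=-1, y=4) -> B2->E, B1->F, B3->F, B4->T, B8->S, B7->F, B9->T, B9->T, B9->T, B9->T, B9->T, B9->T, B9->T, B9->F; covered: B1=F, B2=E, B3=F, B4=T, B7=F, B8=S, B9=T, B9=F
#9 (d=2, y=5) -> B2->E, B1->T, B2->E, B1->T, B2->S, B1->F, B3->T, B8->S, B7->F, B9->T, B9->T, B9->T, B9->T, B9->T, ...; covered: B1=T, B1=F, B2=S, B2=E, B3=T, B7=F, B8=S, B9=T, B9=F
union over all inputs: B1=T, B1=F, B2=S, B2=E, B3=T, B3=F, B4=T, B4=F, B5=T, B6=E, B7=T, B7=F, B8=S, B8=E, B9=T, B9=F (16 outcomes)
checked all size-1 subsets: none covers 16 outcomes (max 10/16)
checked all size-2 subsets: none covers 16 outcomes (max 13/16)
checked all size-3 subsets: none covers 16 outcomes (max 15/16)
the canonical winner is {1, 2, 3, 5}: size 4, full 16-outcome coverage, earliest index list among size-4 covers

Answer: 4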